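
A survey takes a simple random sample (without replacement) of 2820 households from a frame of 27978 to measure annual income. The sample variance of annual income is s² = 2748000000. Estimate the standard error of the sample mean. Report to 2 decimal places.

936.08

Under SRS without replacement, Var(ȳ) = (1 − f)·s²/n with f = n/N = 2820/27978 = 0.10079348.
Var(ȳ) = (1 − 0.10079348)·2748000000/2820 = 0.89920652·974468.09 = 876248.06.
SE(ȳ) = √(876248.06) = 936.08.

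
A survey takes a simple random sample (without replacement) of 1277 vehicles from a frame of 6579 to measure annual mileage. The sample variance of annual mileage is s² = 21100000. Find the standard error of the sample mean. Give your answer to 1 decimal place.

115.4

Under SRS without replacement, Var(ȳ) = (1 − f)·s²/n with f = n/N = 1277/6579 = 0.19410245.
Var(ȳ) = (1 − 0.19410245)·21100000/1277 = 0.80589755·16523.101 = 13315.927.
SE(ȳ) = √(13315.927) = 115.4.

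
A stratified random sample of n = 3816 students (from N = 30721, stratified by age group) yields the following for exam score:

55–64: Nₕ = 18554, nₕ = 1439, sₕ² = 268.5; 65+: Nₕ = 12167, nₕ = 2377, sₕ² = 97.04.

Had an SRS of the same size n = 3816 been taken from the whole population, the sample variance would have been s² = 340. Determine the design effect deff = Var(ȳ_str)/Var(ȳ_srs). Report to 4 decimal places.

Var(ȳ_str) = Σ Wₕ²(1−fₕ)sₕ²/nₕ with Wₕ = Nₕ/30721:
  55–64: (18554/30721)²·(1−1439/18554)·268.5/1439 = 0.062780859
  65+: (12167/30721)²·(1−2377/12167)·97.04/2377 = 0.0051524894
  → Var(ȳ_str) = 0.067933348.
Var(ȳ_srs) = (1 − 3816/30721)·340/3816 = 0.078031184.
deff = 0.067933348 / 0.078031184 = 0.8706.

0.8706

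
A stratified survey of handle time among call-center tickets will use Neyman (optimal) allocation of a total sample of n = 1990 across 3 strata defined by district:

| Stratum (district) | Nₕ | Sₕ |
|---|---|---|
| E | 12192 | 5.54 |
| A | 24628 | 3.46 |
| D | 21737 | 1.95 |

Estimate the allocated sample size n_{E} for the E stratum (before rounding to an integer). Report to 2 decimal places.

688.78

Neyman allocation: nₕ = n·NₕSₕ / Σⱼ NⱼSⱼ.
Σ NⱼSⱼ = 12192·5.54 + 24628·3.46 + 21737·1.95 = 195143.71.
n_{E} = 1990·12192·5.54 / 195143.71 = 688.78.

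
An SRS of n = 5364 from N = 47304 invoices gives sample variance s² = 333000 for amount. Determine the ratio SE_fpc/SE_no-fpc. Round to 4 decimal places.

f = n/N = 5364/47304 = 0.11339422.
SE_no-fpc = √(s²/n) = 7.8791203; SE_fpc = √((1−f)s²/n) = 7.4189597.
Ratio = √(1−f) = 0.94159746.

0.9416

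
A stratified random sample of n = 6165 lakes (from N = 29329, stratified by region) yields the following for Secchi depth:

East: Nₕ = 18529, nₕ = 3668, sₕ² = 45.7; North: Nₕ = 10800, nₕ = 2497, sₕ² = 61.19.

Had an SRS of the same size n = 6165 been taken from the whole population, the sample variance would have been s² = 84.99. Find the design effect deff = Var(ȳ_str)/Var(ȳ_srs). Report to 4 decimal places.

Var(ȳ_str) = Σ Wₕ²(1−fₕ)sₕ²/nₕ with Wₕ = Nₕ/29329:
  East: (18529/29329)²·(1−3668/18529)·45.7/3668 = 0.0039883419
  North: (10800/29329)²·(1−2497/10800)·61.19/2497 = 0.0025546193
  → Var(ȳ_str) = 0.0065429612.
Var(ȳ_srs) = (1 − 6165/29329)·84.99/6165 = 0.010888074.
deff = 0.0065429612 / 0.010888074 = 0.6009.

0.6009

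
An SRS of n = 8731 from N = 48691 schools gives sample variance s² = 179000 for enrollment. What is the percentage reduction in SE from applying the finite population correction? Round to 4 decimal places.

9.4083

f = n/N = 8731/48691 = 0.17931445.
SE_no-fpc = √(s²/n) = 4.527876; SE_fpc = √((1−f)s²/n) = 4.1018797.
Ratio = √(1−f) = 0.90591697. Reduction = 100·(1 − 0.90591697) = 9.4083%.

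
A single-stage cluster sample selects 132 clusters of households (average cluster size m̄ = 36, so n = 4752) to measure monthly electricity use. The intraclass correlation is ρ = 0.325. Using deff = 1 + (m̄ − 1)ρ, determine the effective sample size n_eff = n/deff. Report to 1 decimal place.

deff = 1 + (36 − 1)·0.325 = 1 + 11.375 = 12.375.
n_eff = 4752 / 12.375 = 384.0.

384.0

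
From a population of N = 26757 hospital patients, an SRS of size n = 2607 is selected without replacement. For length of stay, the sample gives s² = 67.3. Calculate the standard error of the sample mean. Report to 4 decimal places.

0.1526

Under SRS without replacement, Var(ȳ) = (1 − f)·s²/n with f = n/N = 2607/26757 = 0.09743245.
Var(ȳ) = (1 − 0.09743245)·67.3/2607 = 0.90256755·0.025815113 = 0.023299883.
SE(ȳ) = √(0.023299883) = 0.1526.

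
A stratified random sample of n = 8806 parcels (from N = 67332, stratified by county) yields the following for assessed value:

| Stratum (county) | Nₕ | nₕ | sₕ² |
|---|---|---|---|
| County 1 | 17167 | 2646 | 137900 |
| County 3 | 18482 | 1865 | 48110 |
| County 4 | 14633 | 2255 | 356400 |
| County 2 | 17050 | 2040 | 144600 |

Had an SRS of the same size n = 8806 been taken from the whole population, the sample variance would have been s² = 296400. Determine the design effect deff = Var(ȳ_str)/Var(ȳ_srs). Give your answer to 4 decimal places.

0.5103

Var(ȳ_str) = Σ Wₕ²(1−fₕ)sₕ²/nₕ with Wₕ = Nₕ/67332:
  County 1: (17167/67332)²·(1−2646/17167)·137900/2646 = 2.8656446
  County 3: (18482/67332)²·(1−1865/18482)·48110/1865 = 1.7474915
  County 4: (14633/67332)²·(1−2255/14633)·356400/2255 = 6.3143983
  County 2: (17050/67332)²·(1−2040/17050)·144600/2040 = 4.0012913
  → Var(ȳ_str) = 14.928826.
Var(ȳ_srs) = (1 − 8806/67332)·296400/8806 = 29.256802.
deff = 14.928826 / 29.256802 = 0.5103.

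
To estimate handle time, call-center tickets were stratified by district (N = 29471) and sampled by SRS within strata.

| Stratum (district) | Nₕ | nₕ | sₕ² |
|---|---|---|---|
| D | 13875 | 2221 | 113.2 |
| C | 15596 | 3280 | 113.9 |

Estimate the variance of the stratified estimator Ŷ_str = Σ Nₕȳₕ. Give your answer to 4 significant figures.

1.491 × 10^7

Var(Ŷ_str) = Σₕ Nₕ²(1 − fₕ)sₕ²/nₕ.
D: 13875²·(1 − 2221/13875)·113.2/2221 = 8.2414926 × 10^6.
C: 15596²·(1 − 3280/15596)·113.9/3280 = 6.6701068 × 10^6.
Sum = 1.4911599 × 10^7.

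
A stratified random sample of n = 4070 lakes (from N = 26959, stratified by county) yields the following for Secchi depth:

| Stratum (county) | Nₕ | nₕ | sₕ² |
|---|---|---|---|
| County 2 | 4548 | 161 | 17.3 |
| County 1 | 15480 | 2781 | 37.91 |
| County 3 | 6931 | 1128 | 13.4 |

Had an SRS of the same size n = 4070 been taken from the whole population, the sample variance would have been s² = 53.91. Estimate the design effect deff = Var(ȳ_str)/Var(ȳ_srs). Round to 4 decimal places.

0.6486

Var(ȳ_str) = Σ Wₕ²(1−fₕ)sₕ²/nₕ with Wₕ = Nₕ/26959:
  County 2: (4548/26959)²·(1−161/4548)·17.3/161 = 0.0029498556
  County 1: (15480/26959)²·(1−2781/15480)·37.91/2781 = 0.0036871068
  County 3: (6931/26959)²·(1−1128/6931)·13.4/1128 = 6.5741046 × 10^-4
  → Var(ȳ_str) = 0.0072943729.
Var(ȳ_srs) = (1 − 4070/26959)·53.91/4070 = 0.011245997.
deff = 0.0072943729 / 0.011245997 = 0.6486.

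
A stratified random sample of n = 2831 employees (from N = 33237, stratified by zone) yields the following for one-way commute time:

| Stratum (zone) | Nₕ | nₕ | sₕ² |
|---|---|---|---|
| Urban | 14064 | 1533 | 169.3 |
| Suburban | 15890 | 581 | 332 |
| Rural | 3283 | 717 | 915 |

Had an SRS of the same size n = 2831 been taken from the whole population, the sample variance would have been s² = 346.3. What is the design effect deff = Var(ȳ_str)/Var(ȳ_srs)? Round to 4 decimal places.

1.3689

Var(ȳ_str) = Σ Wₕ²(1−fₕ)sₕ²/nₕ with Wₕ = Nₕ/33237:
  Urban: (14064/33237)²·(1−1533/14064)·169.3/1533 = 0.017618371
  Suburban: (15890/33237)²·(1−581/15890)·332/581 = 0.1258314
  Rural: (3283/33237)²·(1−717/3283)·915/717 = 0.0097316356
  → Var(ȳ_str) = 0.15318141.
Var(ȳ_srs) = (1 − 2831/33237)·346.3/2831 = 0.11190516.
deff = 0.15318141 / 0.11190516 = 1.3689.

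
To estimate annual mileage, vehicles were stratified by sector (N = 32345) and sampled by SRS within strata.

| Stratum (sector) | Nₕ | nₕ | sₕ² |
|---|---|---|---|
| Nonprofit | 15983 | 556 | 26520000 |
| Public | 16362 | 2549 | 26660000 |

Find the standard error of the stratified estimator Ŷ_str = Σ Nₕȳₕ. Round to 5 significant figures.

Var(Ŷ_str) = Σₕ Nₕ²(1 − fₕ)sₕ²/nₕ.
Nonprofit: 15983²·(1 − 556/15983)·26520000/556 = 1.1760844 × 10^13.
Public: 16362²·(1 − 2549/16362)·26660000/2549 = 2.3638217 × 10^12.
Sum = 1.4124666 × 10^13.
SE = √(1.4124666 × 10^13) = 3.7583 × 10^6.

3.7583 × 10^6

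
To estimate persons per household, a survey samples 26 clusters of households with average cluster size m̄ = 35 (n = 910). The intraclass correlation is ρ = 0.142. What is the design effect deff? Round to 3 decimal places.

deff = 1 + (35 − 1)·0.142 = 1 + 4.828 = 5.828.

5.828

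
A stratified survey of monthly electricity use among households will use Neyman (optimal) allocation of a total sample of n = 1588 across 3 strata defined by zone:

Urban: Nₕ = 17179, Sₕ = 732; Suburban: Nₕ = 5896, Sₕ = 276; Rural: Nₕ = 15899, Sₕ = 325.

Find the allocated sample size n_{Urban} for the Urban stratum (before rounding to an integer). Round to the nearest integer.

1031

Neyman allocation: nₕ = n·NₕSₕ / Σⱼ NⱼSⱼ.
Σ NⱼSⱼ = 17179·732 + 5896·276 + 15899·325 = 1.9369499 × 10^7.
n_{Urban} = 1588·17179·732 / (1.9369499 × 10^7) = 1031.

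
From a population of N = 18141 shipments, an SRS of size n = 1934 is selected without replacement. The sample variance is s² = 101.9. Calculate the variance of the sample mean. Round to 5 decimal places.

0.04707

Under SRS without replacement, Var(ȳ) = (1 − f)·s²/n with f = n/N = 1934/18141 = 0.10660934.
Var(ȳ) = (1 − 0.10660934)·101.9/1934 = 0.89339066·0.052688728 = 0.047071618.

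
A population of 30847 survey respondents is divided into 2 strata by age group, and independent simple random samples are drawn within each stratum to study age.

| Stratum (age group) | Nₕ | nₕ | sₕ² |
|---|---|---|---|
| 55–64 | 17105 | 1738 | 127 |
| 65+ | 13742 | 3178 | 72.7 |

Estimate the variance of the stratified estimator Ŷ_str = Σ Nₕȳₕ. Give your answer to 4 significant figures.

Var(Ŷ_str) = Σₕ Nₕ²(1 − fₕ)sₕ²/nₕ.
55–64: 17105²·(1 − 1738/17105)·127/1738 = 1.9207291 × 10^7.
65+: 13742²·(1 − 3178/13742)·72.7/3178 = 3.3209234 × 10^6.
Sum = 2.2528214 × 10^7.

2.253 × 10^7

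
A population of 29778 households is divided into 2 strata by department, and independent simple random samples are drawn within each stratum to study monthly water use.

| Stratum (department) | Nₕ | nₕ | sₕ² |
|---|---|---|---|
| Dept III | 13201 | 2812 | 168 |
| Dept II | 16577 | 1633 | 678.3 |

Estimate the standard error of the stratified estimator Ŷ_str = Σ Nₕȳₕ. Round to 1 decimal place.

Var(Ŷ_str) = Σₕ Nₕ²(1 − fₕ)sₕ²/nₕ.
Dept III: 13201²·(1 − 2812/13201)·168/2812 = 8.1935959 × 10^6.
Dept II: 16577²·(1 − 1633/16577)·678.3/1633 = 1.0289835 × 10^8.
Sum = 1.1109195 × 10^8.
SE = √(1.1109195 × 10^8) = 10540.0.

10540.0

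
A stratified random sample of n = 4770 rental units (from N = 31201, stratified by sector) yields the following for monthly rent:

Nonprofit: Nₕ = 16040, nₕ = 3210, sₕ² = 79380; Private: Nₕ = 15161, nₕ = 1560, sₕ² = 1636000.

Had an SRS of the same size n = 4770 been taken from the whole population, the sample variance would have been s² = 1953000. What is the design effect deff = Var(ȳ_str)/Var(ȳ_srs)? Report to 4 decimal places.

0.6555

Var(ȳ_str) = Σ Wₕ²(1−fₕ)sₕ²/nₕ with Wₕ = Nₕ/31201:
  Nonprofit: (16040/31201)²·(1−3210/16040)·79380/3210 = 5.2275724
  Private: (15161/31201)²·(1−1560/15161)·1636000/1560 = 222.13672
  → Var(ȳ_str) = 227.36429.
Var(ȳ_srs) = (1 − 4770/31201)·1953000/4770 = 346.83981.
deff = 227.36429 / 346.83981 = 0.6555.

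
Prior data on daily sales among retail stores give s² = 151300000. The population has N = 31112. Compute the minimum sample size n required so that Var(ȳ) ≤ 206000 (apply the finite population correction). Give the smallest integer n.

Without fpc, n₀ = s²/D = 151300000/206000 = 734.4660.
With fpc, (1 − n/N)·s²/n ≤ D requires n ≥ n₀/(1 + n₀/N) = 734.4660/(1 + 734.4660/31112) = 717.5272.
Rounding up, n = 718.

718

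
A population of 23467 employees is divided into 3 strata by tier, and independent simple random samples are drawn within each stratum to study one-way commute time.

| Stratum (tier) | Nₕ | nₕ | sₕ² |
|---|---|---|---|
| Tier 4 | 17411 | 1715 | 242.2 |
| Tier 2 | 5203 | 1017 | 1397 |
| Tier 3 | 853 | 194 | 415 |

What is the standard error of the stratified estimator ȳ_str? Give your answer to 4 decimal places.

Var(ȳ_str) = Σₕ Wₕ²(1 − fₕ)sₕ²/nₕ with Wₕ = Nₕ/N, N = 23467.
Tier 4: Wₕ = 0.74193548; term = 0.74193548²·(1 − 0.09850095)·242.2/1715 = 0.070082175.
Tier 2: Wₕ = 0.22171560; term = 0.22171560²·(1 − 0.19546416)·1397/1017 = 0.054326704.
Tier 3: Wₕ = 0.03634892; term = 0.03634892²·(1 − 0.22743259)·415/194 = 0.0021835627.
Sum = 0.12659244.
SE = √(0.12659244) = 0.3558.

0.3558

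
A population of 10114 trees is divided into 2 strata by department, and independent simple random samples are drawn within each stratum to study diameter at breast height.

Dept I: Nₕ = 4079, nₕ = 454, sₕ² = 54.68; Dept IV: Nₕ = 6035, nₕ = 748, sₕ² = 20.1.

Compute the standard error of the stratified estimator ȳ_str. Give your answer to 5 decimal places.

0.16060

Var(ȳ_str) = Σₕ Wₕ²(1 − fₕ)sₕ²/nₕ with Wₕ = Nₕ/N, N = 10114.
Dept I: Wₕ = 0.40330235; term = 0.40330235²·(1 − 0.11130179)·54.68/454 = 0.017409587.
Dept IV: Wₕ = 0.59669765; term = 0.59669765²·(1 − 0.12394366)·20.1/748 = 0.0083817585.
Sum = 0.025791346.
SE = √(0.025791346) = 0.16060.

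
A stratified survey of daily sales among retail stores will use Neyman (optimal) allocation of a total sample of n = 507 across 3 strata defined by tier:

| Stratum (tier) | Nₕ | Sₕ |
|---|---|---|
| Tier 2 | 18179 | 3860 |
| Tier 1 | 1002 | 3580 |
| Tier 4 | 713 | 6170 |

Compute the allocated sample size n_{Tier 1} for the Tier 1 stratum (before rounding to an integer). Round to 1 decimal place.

Neyman allocation: nₕ = n·NₕSₕ / Σⱼ NⱼSⱼ.
Σ NⱼSⱼ = 18179·3860 + 1002·3580 + 713·6170 = 7.815731 × 10^7.
n_{Tier 1} = 507·1002·3580 / (7.815731 × 10^7) = 23.3.

23.3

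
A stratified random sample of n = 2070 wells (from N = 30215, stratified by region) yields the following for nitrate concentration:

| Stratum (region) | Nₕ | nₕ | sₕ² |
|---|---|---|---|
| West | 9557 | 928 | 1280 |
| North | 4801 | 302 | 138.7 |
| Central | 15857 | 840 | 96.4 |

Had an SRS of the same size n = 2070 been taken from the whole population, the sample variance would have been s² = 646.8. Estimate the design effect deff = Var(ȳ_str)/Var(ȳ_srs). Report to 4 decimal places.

0.5683

Var(ȳ_str) = Σ Wₕ²(1−fₕ)sₕ²/nₕ with Wₕ = Nₕ/30215:
  West: (9557/30215)²·(1−928/9557)·1280/928 = 0.12459449
  North: (4801/30215)²·(1−302/4801)·138.7/302 = 0.010866058
  Central: (15857/30215)²·(1−840/15857)·96.4/840 = 0.029933449
  → Var(ȳ_str) = 0.165394.
Var(ȳ_srs) = (1 − 2070/30215)·646.8/2070 = 0.29105718.
deff = 0.165394 / 0.29105718 = 0.5683.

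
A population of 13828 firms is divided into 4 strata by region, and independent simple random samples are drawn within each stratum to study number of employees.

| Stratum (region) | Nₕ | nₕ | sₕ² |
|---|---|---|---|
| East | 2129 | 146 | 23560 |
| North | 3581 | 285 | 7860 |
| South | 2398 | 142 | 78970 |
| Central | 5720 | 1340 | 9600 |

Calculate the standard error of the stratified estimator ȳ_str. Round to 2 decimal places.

4.68

Var(ȳ_str) = Σₕ Wₕ²(1 − fₕ)sₕ²/nₕ with Wₕ = Nₕ/N, N = 13828.
East: Wₕ = 0.15396297; term = 0.15396297²·(1 − 0.06857680)·23560/146 = 3.5628871.
North: Wₕ = 0.25896731; term = 0.25896731²·(1 − 0.07958671)·7860/285 = 1.7023563.
South: Wₕ = 0.17341626; term = 0.17341626²·(1 − 0.05921601)·78970/142 = 15.734151.
Central: Wₕ = 0.41365346; term = 0.41365346²·(1 − 0.23426573)·9600/1340 = 0.93868058.
Sum = 21.938075.
SE = √(21.938075) = 4.68.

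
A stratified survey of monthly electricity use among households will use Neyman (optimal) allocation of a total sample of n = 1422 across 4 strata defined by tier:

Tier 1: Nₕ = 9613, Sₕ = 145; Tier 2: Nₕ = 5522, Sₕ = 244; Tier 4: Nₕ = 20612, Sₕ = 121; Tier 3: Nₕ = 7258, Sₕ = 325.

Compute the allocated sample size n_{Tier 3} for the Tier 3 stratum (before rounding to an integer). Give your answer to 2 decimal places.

Neyman allocation: nₕ = n·NₕSₕ / Σⱼ NⱼSⱼ.
Σ NⱼSⱼ = 9613·145 + 5522·244 + 20612·121 + 7258·325 = 7.594155 × 10^6.
n_{Tier 3} = 1422·7258·325 / (7.594155 × 10^6) = 441.69.

441.69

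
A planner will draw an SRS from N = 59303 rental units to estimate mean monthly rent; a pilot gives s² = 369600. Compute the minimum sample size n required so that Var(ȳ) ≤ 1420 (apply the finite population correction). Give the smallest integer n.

Without fpc, n₀ = s²/D = 369600/1420 = 260.2817.
With fpc, (1 − n/N)·s²/n ≤ D requires n ≥ n₀/(1 + n₀/N) = 260.2817/(1 + 260.2817/59303) = 259.1443.
Rounding up, n = 260.

260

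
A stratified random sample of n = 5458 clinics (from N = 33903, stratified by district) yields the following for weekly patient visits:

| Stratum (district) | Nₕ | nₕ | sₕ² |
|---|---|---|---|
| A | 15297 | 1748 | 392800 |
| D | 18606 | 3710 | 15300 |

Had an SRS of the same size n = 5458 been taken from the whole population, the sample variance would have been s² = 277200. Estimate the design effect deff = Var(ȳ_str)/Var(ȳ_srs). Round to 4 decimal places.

0.9742

Var(ȳ_str) = Σ Wₕ²(1−fₕ)sₕ²/nₕ with Wₕ = Nₕ/33903:
  A: (15297/33903)²·(1−1748/15297)·392800/1748 = 40.519801
  D: (18606/33903)²·(1−3710/18606)·15300/3710 = 0.99440647
  → Var(ȳ_str) = 41.514207.
Var(ȳ_srs) = (1 − 5458/33903)·277200/5458 = 42.611567.
deff = 41.514207 / 42.611567 = 0.9742.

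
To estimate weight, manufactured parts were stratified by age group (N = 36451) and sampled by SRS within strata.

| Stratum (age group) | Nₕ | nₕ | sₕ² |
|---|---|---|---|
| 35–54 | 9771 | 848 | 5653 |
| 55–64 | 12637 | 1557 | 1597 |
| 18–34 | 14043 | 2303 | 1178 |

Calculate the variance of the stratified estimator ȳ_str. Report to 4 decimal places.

0.6090

Var(ȳ_str) = Σₕ Wₕ²(1 − fₕ)sₕ²/nₕ with Wₕ = Nₕ/N, N = 36451.
35–54: Wₕ = 0.26805849; term = 0.26805849²·(1 − 0.08678743)·5653/848 = 0.43743562.
55–64: Wₕ = 0.34668459; term = 0.34668459²·(1 − 0.12320962)·1597/1557 = 0.10808891.
18–34: Wₕ = 0.38525692; term = 0.38525692²·(1 − 0.16399630)·1178/2303 = 0.063468824.
Sum = 0.60899335.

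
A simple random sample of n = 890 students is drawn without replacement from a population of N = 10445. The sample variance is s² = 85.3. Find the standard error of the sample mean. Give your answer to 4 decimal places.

Under SRS without replacement, Var(ȳ) = (1 − f)·s²/n with f = n/N = 890/10445 = 0.08520823.
Var(ȳ) = (1 − 0.08520823)·85.3/890 = 0.91479177·0.095842697 = 0.08767611.
SE(ȳ) = √(0.08767611) = 0.2961.

0.2961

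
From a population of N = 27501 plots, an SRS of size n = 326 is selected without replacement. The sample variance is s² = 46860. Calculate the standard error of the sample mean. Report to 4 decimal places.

11.9180

Under SRS without replacement, Var(ȳ) = (1 − f)·s²/n with f = n/N = 326/27501 = 0.01185411.
Var(ȳ) = (1 − 0.01185411)·46860/326 = 0.98814589·143.74233 = 142.03839.
SE(ȳ) = √(142.03839) = 11.9180.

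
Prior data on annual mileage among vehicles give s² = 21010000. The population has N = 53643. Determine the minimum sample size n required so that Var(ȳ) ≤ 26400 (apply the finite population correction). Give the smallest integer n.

785

Without fpc, n₀ = s²/D = 21010000/26400 = 795.8333.
With fpc, (1 − n/N)·s²/n ≤ D requires n ≥ n₀/(1 + n₀/N) = 795.8333/(1 + 795.8333/53643) = 784.1991.
Rounding up, n = 785.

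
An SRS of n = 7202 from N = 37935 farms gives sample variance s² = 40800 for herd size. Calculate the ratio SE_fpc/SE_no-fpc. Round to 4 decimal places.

0.9001

f = n/N = 7202/37935 = 0.18985106.
SE_no-fpc = √(s²/n) = 2.3801456; SE_fpc = √((1−f)s²/n) = 2.142328.
Ratio = √(1−f) = 0.90008274.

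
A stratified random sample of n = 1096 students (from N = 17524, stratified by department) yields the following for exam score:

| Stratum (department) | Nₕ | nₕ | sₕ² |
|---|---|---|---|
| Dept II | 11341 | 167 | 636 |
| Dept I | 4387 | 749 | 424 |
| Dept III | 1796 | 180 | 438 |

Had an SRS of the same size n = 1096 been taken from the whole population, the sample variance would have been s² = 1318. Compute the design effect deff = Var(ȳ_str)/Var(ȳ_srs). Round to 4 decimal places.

Var(ȳ_str) = Σ Wₕ²(1−fₕ)sₕ²/nₕ with Wₕ = Nₕ/17524:
  Dept II: (11341/17524)²·(1−167/11341)·636/167 = 1.5715716
  Dept I: (4387/17524)²·(1−749/4387)·424/749 = 0.029420353
  Dept III: (1796/17524)²·(1−180/1796)·438/180 = 0.022997615
  → Var(ȳ_str) = 1.6239896.
Var(ȳ_srs) = (1 − 1096/17524)·1318/1096 = 1.1273436.
deff = 1.6239896 / 1.1273436 = 1.4405.

1.4405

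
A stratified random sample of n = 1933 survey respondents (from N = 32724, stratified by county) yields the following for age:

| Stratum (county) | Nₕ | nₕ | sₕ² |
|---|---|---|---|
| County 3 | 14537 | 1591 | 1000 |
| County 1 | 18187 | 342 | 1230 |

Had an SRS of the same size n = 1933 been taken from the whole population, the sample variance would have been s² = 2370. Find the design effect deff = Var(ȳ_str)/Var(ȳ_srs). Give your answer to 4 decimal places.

Var(ȳ_str) = Σ Wₕ²(1−fₕ)sₕ²/nₕ with Wₕ = Nₕ/32724:
  County 3: (14537/32724)²·(1−1591/14537)·1000/1591 = 0.11046061
  County 1: (18187/32724)²·(1−342/18187)·1230/342 = 1.0899934
  → Var(ȳ_str) = 1.200454.
Var(ȳ_srs) = (1 − 1933/32724)·2370/1933 = 1.1536496.
deff = 1.200454 / 1.1536496 = 1.0406.

1.0406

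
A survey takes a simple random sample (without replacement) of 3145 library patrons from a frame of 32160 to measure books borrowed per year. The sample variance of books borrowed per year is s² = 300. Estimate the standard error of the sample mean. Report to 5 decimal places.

Under SRS without replacement, Var(ȳ) = (1 − f)·s²/n with f = n/N = 3145/32160 = 0.09779229.
Var(ȳ) = (1 − 0.09779229)·300/3145 = 0.90220771·0.095389507 = 0.086061149.
SE(ȳ) = √(0.086061149) = 0.29336.

0.29336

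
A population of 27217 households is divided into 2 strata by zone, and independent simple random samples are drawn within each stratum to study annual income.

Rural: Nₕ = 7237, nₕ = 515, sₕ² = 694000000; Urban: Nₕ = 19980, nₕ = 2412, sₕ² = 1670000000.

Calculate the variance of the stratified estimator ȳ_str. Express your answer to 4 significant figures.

Var(ȳ_str) = Σₕ Wₕ²(1 − fₕ)sₕ²/nₕ with Wₕ = Nₕ/N, N = 27217.
Rural: Wₕ = 0.26589999; term = 0.26589999²·(1 − 0.07116208)·694000000/515 = 88497.054.
Urban: Wₕ = 0.73410001; term = 0.73410001²·(1 − 0.12072072)·1670000000/2412 = 328077.52.
Sum = 416574.57.

416600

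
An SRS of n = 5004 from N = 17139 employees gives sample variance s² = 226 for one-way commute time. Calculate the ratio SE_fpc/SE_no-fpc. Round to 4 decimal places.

0.8414

f = n/N = 5004/17139 = 0.29196569.
SE_no-fpc = √(s²/n) = 0.21251793; SE_fpc = √((1−f)s²/n) = 0.17882273.
Ratio = √(1−f) = 0.84144775.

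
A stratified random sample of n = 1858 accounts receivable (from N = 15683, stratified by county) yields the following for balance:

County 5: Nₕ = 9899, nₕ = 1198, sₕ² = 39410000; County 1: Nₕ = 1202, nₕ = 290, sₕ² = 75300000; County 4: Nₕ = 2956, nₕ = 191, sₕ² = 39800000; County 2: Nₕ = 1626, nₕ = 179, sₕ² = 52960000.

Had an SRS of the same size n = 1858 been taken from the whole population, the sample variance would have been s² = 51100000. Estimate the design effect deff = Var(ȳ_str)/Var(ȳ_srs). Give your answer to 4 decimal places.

0.9252

Var(ȳ_str) = Σ Wₕ²(1−fₕ)sₕ²/nₕ with Wₕ = Nₕ/15683:
  County 5: (9899/15683)²·(1−1198/9899)·39410000/1198 = 11519.983
  County 1: (1202/15683)²·(1−290/1202)·75300000/290 = 1157.2788
  County 4: (2956/15683)²·(1−191/2956)·39800000/191 = 6924.5409
  County 2: (1626/15683)²·(1−179/1626)·52960000/179 = 2830.2561
  → Var(ȳ_str) = 22432.059.
Var(ȳ_srs) = (1 − 1858/15683)·51100000/1858 = 24244.386.
deff = 22432.059 / 24244.386 = 0.9252.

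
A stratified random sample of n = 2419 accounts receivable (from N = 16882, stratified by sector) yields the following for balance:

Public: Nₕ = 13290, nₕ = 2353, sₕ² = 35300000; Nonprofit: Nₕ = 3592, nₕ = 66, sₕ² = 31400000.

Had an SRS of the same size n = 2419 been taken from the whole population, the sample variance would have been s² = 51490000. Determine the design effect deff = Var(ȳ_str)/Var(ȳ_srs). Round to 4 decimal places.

Var(ȳ_str) = Σ Wₕ²(1−fₕ)sₕ²/nₕ with Wₕ = Nₕ/16882:
  Public: (13290/16882)²·(1−2353/13290)·35300000/2353 = 7651.1758
  Nonprofit: (3592/16882)²·(1−66/3592)·31400000/66 = 21142.511
  → Var(ȳ_str) = 28793.687.
Var(ȳ_srs) = (1 − 2419/16882)·51490000/2419 = 18235.661.
deff = 28793.687 / 18235.661 = 1.5790.

1.5790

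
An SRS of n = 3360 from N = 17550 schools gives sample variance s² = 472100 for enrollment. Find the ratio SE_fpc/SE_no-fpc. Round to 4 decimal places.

0.8992

f = n/N = 3360/17550 = 0.19145299.
SE_no-fpc = √(s²/n) = 11.853521; SE_fpc = √((1−f)s²/n) = 10.658596.
Ratio = √(1−f) = 0.89919242.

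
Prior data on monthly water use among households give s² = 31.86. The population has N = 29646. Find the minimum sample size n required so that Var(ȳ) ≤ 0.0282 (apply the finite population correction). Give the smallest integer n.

1089

Without fpc, n₀ = s²/D = 31.86/0.0282 = 1129.7872.
With fpc, (1 − n/N)·s²/n ≤ D requires n ≥ n₀/(1 + n₀/N) = 1129.7872/(1 + 1129.7872/29646) = 1088.3124.
Rounding up, n = 1089.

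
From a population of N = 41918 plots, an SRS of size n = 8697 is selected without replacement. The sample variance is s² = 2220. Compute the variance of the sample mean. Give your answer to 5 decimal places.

0.20230

Under SRS without replacement, Var(ȳ) = (1 − f)·s²/n with f = n/N = 8697/41918 = 0.20747650.
Var(ȳ) = (1 − 0.20747650)·2220/8697 = 0.79252350·0.25526043 = 0.20229989.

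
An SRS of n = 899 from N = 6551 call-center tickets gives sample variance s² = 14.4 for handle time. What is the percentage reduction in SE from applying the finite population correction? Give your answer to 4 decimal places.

f = n/N = 899/6551 = 0.13723096.
SE_no-fpc = √(s²/n) = 0.12656144; SE_fpc = √((1−f)s²/n) = 0.11755705.
Ratio = √(1−f) = 0.92885362. Reduction = 100·(1 − 0.92885362) = 7.1146%.

7.1146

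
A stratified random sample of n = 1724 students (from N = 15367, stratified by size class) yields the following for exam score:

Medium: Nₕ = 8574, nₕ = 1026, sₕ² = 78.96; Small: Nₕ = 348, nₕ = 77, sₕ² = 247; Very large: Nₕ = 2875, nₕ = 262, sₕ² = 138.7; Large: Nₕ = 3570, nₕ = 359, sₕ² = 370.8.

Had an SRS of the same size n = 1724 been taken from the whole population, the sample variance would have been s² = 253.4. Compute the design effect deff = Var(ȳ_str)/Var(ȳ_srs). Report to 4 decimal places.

0.6847

Var(ȳ_str) = Σ Wₕ²(1−fₕ)sₕ²/nₕ with Wₕ = Nₕ/15367:
  Medium: (8574/15367)²·(1−1026/8574)·78.96/1026 = 0.02109099
  Small: (348/15367)²·(1−77/348)·247/77 = 0.001281081
  Very large: (2875/15367)²·(1−262/2875)·138.7/262 = 0.016841247
  Large: (3570/15367)²·(1−359/3570)·370.8/359 = 0.050138994
  → Var(ȳ_str) = 0.089352312.
Var(ȳ_srs) = (1 − 1724/15367)·253.4/1724 = 0.13049388.
deff = 0.089352312 / 0.13049388 = 0.6847.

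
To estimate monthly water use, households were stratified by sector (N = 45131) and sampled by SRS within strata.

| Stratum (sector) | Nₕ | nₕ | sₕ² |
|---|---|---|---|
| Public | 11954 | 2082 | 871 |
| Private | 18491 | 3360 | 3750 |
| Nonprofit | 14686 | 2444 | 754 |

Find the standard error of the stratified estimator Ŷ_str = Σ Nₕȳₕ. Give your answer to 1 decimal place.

20423.0

Var(Ŷ_str) = Σₕ Nₕ²(1 − fₕ)sₕ²/nₕ.
Public: 11954²·(1 − 2082/11954)·871/2082 = 4.936917 × 10^7.
Private: 18491²·(1 − 3360/18491)·3750/3360 = 3.1226264 × 10^8.
Nonprofit: 14686²·(1 − 2444/14686)·754/2444 = 5.5465897 × 10^7.
Sum = 4.1709771 × 10^8.
SE = √(4.1709771 × 10^8) = 20423.0.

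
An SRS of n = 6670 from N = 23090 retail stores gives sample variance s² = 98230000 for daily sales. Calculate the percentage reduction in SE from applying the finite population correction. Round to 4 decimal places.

f = n/N = 6670/23090 = 0.28886964.
SE_no-fpc = √(s²/n) = 121.35541; SE_fpc = √((1−f)s²/n) = 102.33726.
Ratio = √(1−f) = 0.84328546. Reduction = 100·(1 − 0.84328546) = 15.6715%.

15.6715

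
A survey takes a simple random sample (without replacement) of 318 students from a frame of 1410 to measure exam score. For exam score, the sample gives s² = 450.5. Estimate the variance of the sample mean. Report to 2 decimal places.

1.10

Under SRS without replacement, Var(ȳ) = (1 − f)·s²/n with f = n/N = 318/1410 = 0.22553191.
Var(ȳ) = (1 − 0.22553191)·450.5/318 = 0.77446809·1.4166667 = 1.0971631.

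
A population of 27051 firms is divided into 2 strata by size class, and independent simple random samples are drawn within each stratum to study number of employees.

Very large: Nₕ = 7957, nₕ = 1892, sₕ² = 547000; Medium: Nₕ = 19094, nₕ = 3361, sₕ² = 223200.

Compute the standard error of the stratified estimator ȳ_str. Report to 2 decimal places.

6.81

Var(ȳ_str) = Σₕ Wₕ²(1 − fₕ)sₕ²/nₕ with Wₕ = Nₕ/N, N = 27051.
Very large: Wₕ = 0.29414809; term = 0.29414809²·(1 − 0.23777806)·547000/1892 = 19.066883.
Medium: Wₕ = 0.70585191; term = 0.70585191²·(1 − 0.17602388)·223200/3361 = 27.262614.
Sum = 46.329497.
SE = √(46.329497) = 6.81.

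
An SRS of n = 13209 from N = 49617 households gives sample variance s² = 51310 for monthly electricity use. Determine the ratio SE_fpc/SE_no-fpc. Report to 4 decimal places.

f = n/N = 13209/49617 = 0.26621924.
SE_no-fpc = √(s²/n) = 1.9709066; SE_fpc = √((1−f)s²/n) = 1.6882984.
Ratio = √(1−f) = 0.85661004.

0.8566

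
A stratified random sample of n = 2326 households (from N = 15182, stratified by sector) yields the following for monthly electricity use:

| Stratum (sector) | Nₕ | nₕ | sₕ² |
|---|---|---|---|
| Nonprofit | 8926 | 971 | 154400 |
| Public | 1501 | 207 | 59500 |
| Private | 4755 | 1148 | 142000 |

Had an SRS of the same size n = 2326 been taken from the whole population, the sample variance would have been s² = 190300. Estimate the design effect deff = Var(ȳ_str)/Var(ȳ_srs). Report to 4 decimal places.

0.8749

Var(ȳ_str) = Σ Wₕ²(1−fₕ)sₕ²/nₕ with Wₕ = Nₕ/15182:
  Nonprofit: (8926/15182)²·(1−971/8926)·154400/971 = 48.985456
  Public: (1501/15182)²·(1−207/1501)·59500/207 = 2.4221644
  Private: (4755/15182)²·(1−1148/4755)·142000/1148 = 9.2041809
  → Var(ȳ_str) = 60.611801.
Var(ȳ_srs) = (1 − 2326/15182)·190300/2326 = 69.279693.
deff = 60.611801 / 69.279693 = 0.8749.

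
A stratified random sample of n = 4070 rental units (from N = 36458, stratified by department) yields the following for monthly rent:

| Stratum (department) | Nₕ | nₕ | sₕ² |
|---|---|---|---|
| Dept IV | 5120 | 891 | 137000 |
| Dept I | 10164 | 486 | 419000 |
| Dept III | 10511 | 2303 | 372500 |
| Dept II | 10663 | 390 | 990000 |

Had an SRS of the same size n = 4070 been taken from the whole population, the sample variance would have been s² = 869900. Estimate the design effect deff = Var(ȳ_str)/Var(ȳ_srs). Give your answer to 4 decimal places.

1.5063

Var(ȳ_str) = Σ Wₕ²(1−fₕ)sₕ²/nₕ with Wₕ = Nₕ/36458:
  Dept IV: (5120/36458)²·(1−891/5120)·137000/891 = 2.5047526
  Dept I: (10164/36458)²·(1−486/10164)·419000/486 = 63.803183
  Dept III: (10511/36458)²·(1−2303/10511)·372500/2303 = 10.498519
  Dept II: (10663/36458)²·(1−390/10663)·990000/390 = 209.19996
  → Var(ȳ_str) = 286.00641.
Var(ȳ_srs) = (1 − 4070/36458)·869900/4070 = 189.87431.
deff = 286.00641 / 189.87431 = 1.5063.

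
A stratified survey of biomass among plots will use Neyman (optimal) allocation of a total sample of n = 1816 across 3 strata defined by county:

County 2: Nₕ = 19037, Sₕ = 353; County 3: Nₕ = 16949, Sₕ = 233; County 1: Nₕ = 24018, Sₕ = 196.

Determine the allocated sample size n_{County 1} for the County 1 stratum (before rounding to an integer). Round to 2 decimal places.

555.96

Neyman allocation: nₕ = n·NₕSₕ / Σⱼ NⱼSⱼ.
Σ NⱼSⱼ = 19037·353 + 16949·233 + 24018·196 = 1.5376706 × 10^7.
n_{County 1} = 1816·24018·196 / (1.5376706 × 10^7) = 555.96.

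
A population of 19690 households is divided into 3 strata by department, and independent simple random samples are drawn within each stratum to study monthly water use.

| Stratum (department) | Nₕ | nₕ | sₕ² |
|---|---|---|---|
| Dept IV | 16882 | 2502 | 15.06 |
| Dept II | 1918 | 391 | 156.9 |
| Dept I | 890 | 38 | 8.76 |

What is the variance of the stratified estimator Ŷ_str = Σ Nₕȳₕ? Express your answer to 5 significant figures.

2.8113 × 10^6

Var(Ŷ_str) = Σₕ Nₕ²(1 − fₕ)sₕ²/nₕ.
Dept IV: 16882²·(1 − 2502/16882)·15.06/2502 = 1.4612363 × 10^6.
Dept II: 1918²·(1 − 391/1918)·156.9/391 = 1.1752597 × 10^6.
Dept I: 890²·(1 − 38/890)·8.76/38 = 174803.49.
Sum = 2.8112995 × 10^6.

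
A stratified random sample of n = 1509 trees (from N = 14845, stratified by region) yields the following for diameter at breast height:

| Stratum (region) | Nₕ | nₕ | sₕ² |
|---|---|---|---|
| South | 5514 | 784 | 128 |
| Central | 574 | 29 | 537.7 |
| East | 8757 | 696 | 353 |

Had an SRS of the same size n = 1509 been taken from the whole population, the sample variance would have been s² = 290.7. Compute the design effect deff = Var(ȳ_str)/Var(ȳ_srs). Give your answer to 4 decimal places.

Var(ȳ_str) = Σ Wₕ²(1−fₕ)sₕ²/nₕ with Wₕ = Nₕ/14845:
  South: (5514/14845)²·(1−784/5514)·128/784 = 0.019322415
  Central: (574/14845)²·(1−29/574)·537.7/29 = 0.026320251
  East: (8757/14845)²·(1−696/8757)·353/696 = 0.16246108
  → Var(ȳ_str) = 0.20810375.
Var(ȳ_srs) = (1 − 1509/14845)·290.7/1509 = 0.17306178.
deff = 0.20810375 / 0.17306178 = 1.2025.

1.2025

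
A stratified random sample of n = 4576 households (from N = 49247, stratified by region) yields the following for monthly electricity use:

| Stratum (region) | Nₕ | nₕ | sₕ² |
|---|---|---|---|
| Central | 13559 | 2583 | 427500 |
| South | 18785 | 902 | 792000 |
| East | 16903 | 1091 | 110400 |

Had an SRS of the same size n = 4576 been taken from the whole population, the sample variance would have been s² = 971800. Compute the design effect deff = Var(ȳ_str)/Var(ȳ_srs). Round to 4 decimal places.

Var(ȳ_str) = Σ Wₕ²(1−fₕ)sₕ²/nₕ with Wₕ = Nₕ/49247:
  Central: (13559/49247)²·(1−2583/13559)·427500/2583 = 10.156029
  South: (18785/49247)²·(1−902/18785)·792000/902 = 121.62159
  East: (16903/49247)²·(1−1091/16903)·110400/1091 = 11.151553
  → Var(ȳ_str) = 142.92917.
Var(ȳ_srs) = (1 − 4576/49247)·971800/4576 = 192.6357.
deff = 142.92917 / 192.6357 = 0.7420.

0.7420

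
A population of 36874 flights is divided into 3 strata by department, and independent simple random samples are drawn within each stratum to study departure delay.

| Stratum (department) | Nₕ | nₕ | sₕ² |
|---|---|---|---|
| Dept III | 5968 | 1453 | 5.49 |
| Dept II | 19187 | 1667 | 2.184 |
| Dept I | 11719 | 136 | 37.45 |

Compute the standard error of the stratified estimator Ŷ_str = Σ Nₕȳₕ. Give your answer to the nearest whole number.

6158

Var(Ŷ_str) = Σₕ Nₕ²(1 − fₕ)sₕ²/nₕ.
Dept III: 5968²·(1 − 1453/5968)·5.49/1453 = 101810.67.
Dept II: 19187²·(1 − 1667/19187)·2.184/1667 = 440411.05.
Dept I: 11719²·(1 − 136/11719)·37.45/136 = 3.7378729 × 10^7.
Sum = 3.7920951 × 10^7.
SE = √(3.7920951 × 10^7) = 6158.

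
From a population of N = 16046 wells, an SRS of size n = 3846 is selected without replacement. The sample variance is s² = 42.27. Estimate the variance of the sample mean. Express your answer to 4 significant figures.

Under SRS without replacement, Var(ȳ) = (1 − f)·s²/n with f = n/N = 3846/16046 = 0.23968590.
Var(ȳ) = (1 − 0.23968590)·42.27/3846 = 0.76031410·0.01099064 = 0.0083563382.

0.008356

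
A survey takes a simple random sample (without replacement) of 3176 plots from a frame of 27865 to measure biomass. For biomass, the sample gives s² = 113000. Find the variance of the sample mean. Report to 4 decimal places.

31.5241

Under SRS without replacement, Var(ȳ) = (1 − f)·s²/n with f = n/N = 3176/27865 = 0.11397811.
Var(ȳ) = (1 − 0.11397811)·113000/3176 = 0.88602189·35.579345 = 31.524079.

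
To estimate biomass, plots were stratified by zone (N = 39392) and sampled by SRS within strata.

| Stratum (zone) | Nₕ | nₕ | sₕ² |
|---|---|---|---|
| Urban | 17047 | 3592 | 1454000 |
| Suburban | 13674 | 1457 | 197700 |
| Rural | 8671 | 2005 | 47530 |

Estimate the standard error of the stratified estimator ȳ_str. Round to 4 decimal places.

8.6790

Var(ȳ_str) = Σₕ Wₕ²(1 − fₕ)sₕ²/nₕ with Wₕ = Nₕ/N, N = 39392.
Urban: Wₕ = 0.43275284; term = 0.43275284²·(1 − 0.21071156)·1454000/3592 = 59.8334.
Suburban: Wₕ = 0.34712632; term = 0.34712632²·(1 − 0.10655258)·197700/1457 = 14.608015.
Rural: Wₕ = 0.22012084; term = 0.22012084²·(1 − 0.23123054)·47530/2005 = 0.8830227.
Sum = 75.324438.
SE = √(75.324438) = 8.6790.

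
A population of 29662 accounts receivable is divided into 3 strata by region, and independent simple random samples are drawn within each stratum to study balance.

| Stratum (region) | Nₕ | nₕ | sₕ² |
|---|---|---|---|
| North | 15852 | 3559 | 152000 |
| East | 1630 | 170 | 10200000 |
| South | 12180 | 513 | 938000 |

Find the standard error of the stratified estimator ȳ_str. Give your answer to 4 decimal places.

21.6117

Var(ȳ_str) = Σₕ Wₕ²(1 − fₕ)sₕ²/nₕ with Wₕ = Nₕ/N, N = 29662.
North: Wₕ = 0.53442114; term = 0.53442114²·(1 − 0.22451426)·152000/3559 = 9.4592496.
East: Wₕ = 0.05495246; term = 0.05495246²·(1 − 0.10429448)·10200000/170 = 162.28966.
South: Wₕ = 0.41062639; term = 0.41062639²·(1 − 0.04211823)·938000/513 = 295.3188.
Sum = 467.06771.
SE = √(467.06771) = 21.6117.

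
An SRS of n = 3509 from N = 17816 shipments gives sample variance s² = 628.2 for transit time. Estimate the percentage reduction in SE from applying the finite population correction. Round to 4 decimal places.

f = n/N = 3509/17816 = 0.19695779.
SE_no-fpc = √(s²/n) = 0.42311389; SE_fpc = √((1−f)s²/n) = 0.37916345.
Ratio = √(1−f) = 0.89612622. Reduction = 100·(1 − 0.89612622) = 10.3874%.

10.3874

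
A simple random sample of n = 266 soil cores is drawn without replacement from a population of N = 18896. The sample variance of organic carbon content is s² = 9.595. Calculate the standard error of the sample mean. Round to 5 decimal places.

0.18858

Under SRS without replacement, Var(ȳ) = (1 − f)·s²/n with f = n/N = 266/18896 = 0.01407705.
Var(ȳ) = (1 − 0.01407705)·9.595/266 = 0.98592295·0.036071429 = 0.035563649.
SE(ȳ) = √(0.035563649) = 0.18858.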